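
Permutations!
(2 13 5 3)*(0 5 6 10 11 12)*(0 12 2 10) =(0 5 3 10 11 2 13 6) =[5, 1, 13, 10, 4, 3, 0, 7, 8, 9, 11, 2, 12, 6]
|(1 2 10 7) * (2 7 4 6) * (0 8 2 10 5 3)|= |(0 8 2 5 3)(1 7)(4 6 10)|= 30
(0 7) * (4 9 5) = [7, 1, 2, 3, 9, 4, 6, 0, 8, 5] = (0 7)(4 9 5)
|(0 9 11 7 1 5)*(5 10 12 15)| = 9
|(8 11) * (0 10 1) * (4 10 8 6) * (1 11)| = 12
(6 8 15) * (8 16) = (6 16 8 15) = [0, 1, 2, 3, 4, 5, 16, 7, 15, 9, 10, 11, 12, 13, 14, 6, 8]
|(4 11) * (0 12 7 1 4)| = |(0 12 7 1 4 11)| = 6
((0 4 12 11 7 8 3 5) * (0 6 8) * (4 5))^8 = (0 7 11 12 4 3 8 6 5)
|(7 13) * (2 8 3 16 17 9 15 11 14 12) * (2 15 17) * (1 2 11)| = |(1 2 8 3 16 11 14 12 15)(7 13)(9 17)| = 18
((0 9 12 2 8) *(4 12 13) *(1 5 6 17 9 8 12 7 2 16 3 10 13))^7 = (0 8)(1 6 9 5 17)(2 7 4 13 10 3 16 12)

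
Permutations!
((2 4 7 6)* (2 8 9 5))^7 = (9)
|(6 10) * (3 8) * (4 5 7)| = 6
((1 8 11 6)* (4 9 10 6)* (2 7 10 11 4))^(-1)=(1 6 10 7 2 11 9 4 8)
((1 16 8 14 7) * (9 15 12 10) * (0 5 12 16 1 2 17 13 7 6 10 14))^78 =((0 5 12 14 6 10 9 15 16 8)(2 17 13 7))^78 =(0 16 9 6 12)(2 13)(5 8 15 10 14)(7 17)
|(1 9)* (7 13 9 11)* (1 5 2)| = 7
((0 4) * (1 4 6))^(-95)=((0 6 1 4))^(-95)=(0 6 1 4)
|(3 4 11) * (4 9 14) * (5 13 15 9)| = |(3 5 13 15 9 14 4 11)| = 8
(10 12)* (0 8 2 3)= (0 8 2 3)(10 12)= [8, 1, 3, 0, 4, 5, 6, 7, 2, 9, 12, 11, 10]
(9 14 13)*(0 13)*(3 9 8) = (0 13 8 3 9 14) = [13, 1, 2, 9, 4, 5, 6, 7, 3, 14, 10, 11, 12, 8, 0]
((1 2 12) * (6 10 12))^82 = (1 6 12 2 10)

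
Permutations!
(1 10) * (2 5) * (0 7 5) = [7, 10, 0, 3, 4, 2, 6, 5, 8, 9, 1] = (0 7 5 2)(1 10)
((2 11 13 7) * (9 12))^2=(2 13)(7 11)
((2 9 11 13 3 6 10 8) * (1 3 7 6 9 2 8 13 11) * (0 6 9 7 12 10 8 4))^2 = (0 8)(1 7)(3 9)(4 6)(10 12 13)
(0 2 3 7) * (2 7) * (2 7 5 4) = (0 5 4 2 3 7) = [5, 1, 3, 7, 2, 4, 6, 0]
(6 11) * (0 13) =(0 13)(6 11) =[13, 1, 2, 3, 4, 5, 11, 7, 8, 9, 10, 6, 12, 0]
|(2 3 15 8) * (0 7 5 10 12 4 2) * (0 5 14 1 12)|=12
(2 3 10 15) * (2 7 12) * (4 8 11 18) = [0, 1, 3, 10, 8, 5, 6, 12, 11, 9, 15, 18, 2, 13, 14, 7, 16, 17, 4] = (2 3 10 15 7 12)(4 8 11 18)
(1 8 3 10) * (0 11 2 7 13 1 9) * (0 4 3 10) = (0 11 2 7 13 1 8 10 9 4 3) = [11, 8, 7, 0, 3, 5, 6, 13, 10, 4, 9, 2, 12, 1]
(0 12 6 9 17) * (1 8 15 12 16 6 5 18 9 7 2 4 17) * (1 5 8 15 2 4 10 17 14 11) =(0 16 6 7 4 14 11 1 15 12 8 2 10 17)(5 18 9) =[16, 15, 10, 3, 14, 18, 7, 4, 2, 5, 17, 1, 8, 13, 11, 12, 6, 0, 9]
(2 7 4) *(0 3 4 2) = (0 3 4)(2 7) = [3, 1, 7, 4, 0, 5, 6, 2]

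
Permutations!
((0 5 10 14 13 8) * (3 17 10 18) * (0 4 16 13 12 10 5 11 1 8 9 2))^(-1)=(0 2 9 13 16 4 8 1 11)(3 18 5 17)(10 12 14)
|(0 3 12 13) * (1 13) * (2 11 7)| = 15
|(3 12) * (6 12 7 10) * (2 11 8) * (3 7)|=12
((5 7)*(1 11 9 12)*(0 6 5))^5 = ((0 6 5 7)(1 11 9 12))^5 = (0 6 5 7)(1 11 9 12)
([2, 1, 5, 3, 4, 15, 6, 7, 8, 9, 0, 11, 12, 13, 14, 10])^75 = [0, 1, 2, 3, 4, 5, 6, 7, 8, 9, 10, 11, 12, 13, 14, 15]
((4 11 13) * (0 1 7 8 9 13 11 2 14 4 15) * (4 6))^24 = ((0 1 7 8 9 13 15)(2 14 6 4))^24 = (0 8 15 7 13 1 9)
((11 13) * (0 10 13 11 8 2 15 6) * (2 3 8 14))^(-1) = (0 6 15 2 14 13 10)(3 8) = ((0 10 13 14 2 15 6)(3 8))^(-1)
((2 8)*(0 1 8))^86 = (0 8)(1 2)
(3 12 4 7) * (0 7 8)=(0 7 3 12 4 8)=[7, 1, 2, 12, 8, 5, 6, 3, 0, 9, 10, 11, 4]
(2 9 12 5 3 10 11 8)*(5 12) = (12)(2 9 5 3 10 11 8) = [0, 1, 9, 10, 4, 3, 6, 7, 2, 5, 11, 8, 12]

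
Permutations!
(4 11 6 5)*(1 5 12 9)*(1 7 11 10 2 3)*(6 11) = (1 5 4 10 2 3)(6 12 9 7) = [0, 5, 3, 1, 10, 4, 12, 6, 8, 7, 2, 11, 9]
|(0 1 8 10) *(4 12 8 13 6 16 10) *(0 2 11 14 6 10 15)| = 30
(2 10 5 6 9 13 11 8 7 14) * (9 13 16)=(2 10 5 6 13 11 8 7 14)(9 16)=[0, 1, 10, 3, 4, 6, 13, 14, 7, 16, 5, 8, 12, 11, 2, 15, 9]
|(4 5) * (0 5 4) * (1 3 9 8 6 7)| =6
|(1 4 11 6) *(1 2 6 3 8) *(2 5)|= 15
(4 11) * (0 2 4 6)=(0 2 4 11 6)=[2, 1, 4, 3, 11, 5, 0, 7, 8, 9, 10, 6]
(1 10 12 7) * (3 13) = (1 10 12 7)(3 13) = [0, 10, 2, 13, 4, 5, 6, 1, 8, 9, 12, 11, 7, 3]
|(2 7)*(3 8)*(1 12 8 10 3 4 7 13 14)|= |(1 12 8 4 7 2 13 14)(3 10)|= 8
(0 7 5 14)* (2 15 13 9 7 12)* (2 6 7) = (0 12 6 7 5 14)(2 15 13 9) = [12, 1, 15, 3, 4, 14, 7, 5, 8, 2, 10, 11, 6, 9, 0, 13]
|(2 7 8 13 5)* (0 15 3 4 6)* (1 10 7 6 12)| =13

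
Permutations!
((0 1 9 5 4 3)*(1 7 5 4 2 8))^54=((0 7 5 2 8 1 9 4 3))^54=(9)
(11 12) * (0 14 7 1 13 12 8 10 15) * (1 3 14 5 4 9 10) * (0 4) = (0 5)(1 13 12 11 8)(3 14 7)(4 9 10 15) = [5, 13, 2, 14, 9, 0, 6, 3, 1, 10, 15, 8, 11, 12, 7, 4]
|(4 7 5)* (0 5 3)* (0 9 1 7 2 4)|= |(0 5)(1 7 3 9)(2 4)|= 4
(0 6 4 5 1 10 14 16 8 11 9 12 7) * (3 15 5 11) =(0 6 4 11 9 12 7)(1 10 14 16 8 3 15 5) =[6, 10, 2, 15, 11, 1, 4, 0, 3, 12, 14, 9, 7, 13, 16, 5, 8]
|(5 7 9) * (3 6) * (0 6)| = |(0 6 3)(5 7 9)| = 3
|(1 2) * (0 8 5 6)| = 4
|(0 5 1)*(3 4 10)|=|(0 5 1)(3 4 10)|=3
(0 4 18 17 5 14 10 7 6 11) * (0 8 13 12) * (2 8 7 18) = [4, 1, 8, 3, 2, 14, 11, 6, 13, 9, 18, 7, 0, 12, 10, 15, 16, 5, 17] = (0 4 2 8 13 12)(5 14 10 18 17)(6 11 7)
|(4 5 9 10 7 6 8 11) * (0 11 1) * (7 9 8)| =6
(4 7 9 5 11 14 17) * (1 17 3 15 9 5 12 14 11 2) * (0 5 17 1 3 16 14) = (0 5 2 3 15 9 12)(4 7 17)(14 16) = [5, 1, 3, 15, 7, 2, 6, 17, 8, 12, 10, 11, 0, 13, 16, 9, 14, 4]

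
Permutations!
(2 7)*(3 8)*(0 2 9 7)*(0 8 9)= (0 2 8 3 9 7)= [2, 1, 8, 9, 4, 5, 6, 0, 3, 7]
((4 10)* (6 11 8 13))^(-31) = ((4 10)(6 11 8 13))^(-31) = (4 10)(6 11 8 13)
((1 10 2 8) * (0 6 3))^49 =((0 6 3)(1 10 2 8))^49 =(0 6 3)(1 10 2 8)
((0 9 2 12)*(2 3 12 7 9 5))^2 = ((0 5 2 7 9 3 12))^2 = (0 2 9 12 5 7 3)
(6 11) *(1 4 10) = (1 4 10)(6 11) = [0, 4, 2, 3, 10, 5, 11, 7, 8, 9, 1, 6]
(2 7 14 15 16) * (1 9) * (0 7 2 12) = (0 7 14 15 16 12)(1 9) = [7, 9, 2, 3, 4, 5, 6, 14, 8, 1, 10, 11, 0, 13, 15, 16, 12]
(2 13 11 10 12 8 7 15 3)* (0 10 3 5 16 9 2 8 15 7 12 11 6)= (0 10 11 3 8 12 15 5 16 9 2 13 6)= [10, 1, 13, 8, 4, 16, 0, 7, 12, 2, 11, 3, 15, 6, 14, 5, 9]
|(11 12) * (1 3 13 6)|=|(1 3 13 6)(11 12)|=4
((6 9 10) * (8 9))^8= (10)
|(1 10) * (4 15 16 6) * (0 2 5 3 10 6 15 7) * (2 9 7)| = 42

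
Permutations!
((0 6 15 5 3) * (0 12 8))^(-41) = ((0 6 15 5 3 12 8))^(-41) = (0 6 15 5 3 12 8)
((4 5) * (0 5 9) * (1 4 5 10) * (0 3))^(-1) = (0 3 9 4 1 10)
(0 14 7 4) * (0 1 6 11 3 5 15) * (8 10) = (0 14 7 4 1 6 11 3 5 15)(8 10) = [14, 6, 2, 5, 1, 15, 11, 4, 10, 9, 8, 3, 12, 13, 7, 0]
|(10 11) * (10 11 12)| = |(10 12)| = 2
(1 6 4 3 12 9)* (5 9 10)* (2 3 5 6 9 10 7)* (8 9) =(1 8 9)(2 3 12 7)(4 5 10 6) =[0, 8, 3, 12, 5, 10, 4, 2, 9, 1, 6, 11, 7]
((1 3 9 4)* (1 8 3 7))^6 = ((1 7)(3 9 4 8))^6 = (3 4)(8 9)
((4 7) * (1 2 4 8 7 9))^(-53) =((1 2 4 9)(7 8))^(-53) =(1 9 4 2)(7 8)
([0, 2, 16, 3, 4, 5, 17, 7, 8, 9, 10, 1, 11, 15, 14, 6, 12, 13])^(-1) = (1 11 12 16 2)(6 15 13 17)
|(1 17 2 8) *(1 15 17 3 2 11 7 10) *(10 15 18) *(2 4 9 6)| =36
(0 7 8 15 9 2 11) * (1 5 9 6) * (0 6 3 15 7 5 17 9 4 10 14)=(0 5 4 10 14)(1 17 9 2 11 6)(3 15)(7 8)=[5, 17, 11, 15, 10, 4, 1, 8, 7, 2, 14, 6, 12, 13, 0, 3, 16, 9]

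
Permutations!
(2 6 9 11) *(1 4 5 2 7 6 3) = [0, 4, 3, 1, 5, 2, 9, 6, 8, 11, 10, 7] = (1 4 5 2 3)(6 9 11 7)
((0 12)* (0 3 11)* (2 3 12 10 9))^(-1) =(12)(0 11 3 2 9 10)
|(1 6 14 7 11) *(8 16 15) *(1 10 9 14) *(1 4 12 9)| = 9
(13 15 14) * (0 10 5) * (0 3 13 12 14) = (0 10 5 3 13 15)(12 14) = [10, 1, 2, 13, 4, 3, 6, 7, 8, 9, 5, 11, 14, 15, 12, 0]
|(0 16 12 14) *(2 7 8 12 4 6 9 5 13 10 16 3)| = |(0 3 2 7 8 12 14)(4 6 9 5 13 10 16)| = 7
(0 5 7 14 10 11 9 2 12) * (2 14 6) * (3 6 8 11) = (0 5 7 8 11 9 14 10 3 6 2 12) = [5, 1, 12, 6, 4, 7, 2, 8, 11, 14, 3, 9, 0, 13, 10]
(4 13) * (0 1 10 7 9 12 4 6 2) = [1, 10, 0, 3, 13, 5, 2, 9, 8, 12, 7, 11, 4, 6] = (0 1 10 7 9 12 4 13 6 2)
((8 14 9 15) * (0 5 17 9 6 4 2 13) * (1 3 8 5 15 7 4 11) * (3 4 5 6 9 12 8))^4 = ((0 15 6 11 1 4 2 13)(5 17 12 8 14 9 7))^4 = (0 1)(2 6)(4 15)(5 14 17 9 12 7 8)(11 13)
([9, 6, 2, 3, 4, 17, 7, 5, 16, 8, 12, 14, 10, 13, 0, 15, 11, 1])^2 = (0 8 11)(1 7 17 6 5)(9 16 14)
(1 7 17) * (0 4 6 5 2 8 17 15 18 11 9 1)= (0 4 6 5 2 8 17)(1 7 15 18 11 9)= [4, 7, 8, 3, 6, 2, 5, 15, 17, 1, 10, 9, 12, 13, 14, 18, 16, 0, 11]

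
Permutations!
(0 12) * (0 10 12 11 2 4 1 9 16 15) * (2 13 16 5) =(0 11 13 16 15)(1 9 5 2 4)(10 12) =[11, 9, 4, 3, 1, 2, 6, 7, 8, 5, 12, 13, 10, 16, 14, 0, 15]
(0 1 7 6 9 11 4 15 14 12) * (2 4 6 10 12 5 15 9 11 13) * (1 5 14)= [5, 7, 4, 3, 9, 15, 11, 10, 8, 13, 12, 6, 0, 2, 14, 1]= (0 5 15 1 7 10 12)(2 4 9 13)(6 11)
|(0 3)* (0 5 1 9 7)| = |(0 3 5 1 9 7)| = 6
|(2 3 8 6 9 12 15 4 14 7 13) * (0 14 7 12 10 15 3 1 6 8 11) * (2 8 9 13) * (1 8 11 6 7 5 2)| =|(0 14 12 3 6 13 11)(1 7)(2 8 9 10 15 4 5)| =14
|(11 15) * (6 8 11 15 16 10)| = 5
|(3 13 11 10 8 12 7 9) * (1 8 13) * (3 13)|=9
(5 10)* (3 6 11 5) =[0, 1, 2, 6, 4, 10, 11, 7, 8, 9, 3, 5] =(3 6 11 5 10)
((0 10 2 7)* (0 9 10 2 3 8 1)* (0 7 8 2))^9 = (1 9 3 8 7 10 2)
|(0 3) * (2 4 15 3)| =5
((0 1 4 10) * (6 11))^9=((0 1 4 10)(6 11))^9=(0 1 4 10)(6 11)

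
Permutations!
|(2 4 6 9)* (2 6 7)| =6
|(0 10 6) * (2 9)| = |(0 10 6)(2 9)| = 6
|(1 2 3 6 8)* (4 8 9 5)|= |(1 2 3 6 9 5 4 8)|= 8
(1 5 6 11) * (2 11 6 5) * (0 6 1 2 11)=(0 6 1 11 2)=[6, 11, 0, 3, 4, 5, 1, 7, 8, 9, 10, 2]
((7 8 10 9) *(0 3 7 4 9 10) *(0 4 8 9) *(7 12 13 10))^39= (0 13 9)(3 10 8)(4 12 7)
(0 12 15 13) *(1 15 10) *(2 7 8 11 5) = (0 12 10 1 15 13)(2 7 8 11 5) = [12, 15, 7, 3, 4, 2, 6, 8, 11, 9, 1, 5, 10, 0, 14, 13]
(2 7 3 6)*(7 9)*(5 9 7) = (2 7 3 6)(5 9) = [0, 1, 7, 6, 4, 9, 2, 3, 8, 5]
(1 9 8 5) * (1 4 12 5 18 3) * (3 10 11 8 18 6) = (1 9 18 10 11 8 6 3)(4 12 5) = [0, 9, 2, 1, 12, 4, 3, 7, 6, 18, 11, 8, 5, 13, 14, 15, 16, 17, 10]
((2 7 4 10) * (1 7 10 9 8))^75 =((1 7 4 9 8)(2 10))^75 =(2 10)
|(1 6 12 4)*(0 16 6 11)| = 7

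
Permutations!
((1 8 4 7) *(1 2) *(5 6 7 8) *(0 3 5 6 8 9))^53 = ((0 3 5 8 4 9)(1 6 7 2))^53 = (0 9 4 8 5 3)(1 6 7 2)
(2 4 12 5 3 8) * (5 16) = (2 4 12 16 5 3 8) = [0, 1, 4, 8, 12, 3, 6, 7, 2, 9, 10, 11, 16, 13, 14, 15, 5]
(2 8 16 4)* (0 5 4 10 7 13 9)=[5, 1, 8, 3, 2, 4, 6, 13, 16, 0, 7, 11, 12, 9, 14, 15, 10]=(0 5 4 2 8 16 10 7 13 9)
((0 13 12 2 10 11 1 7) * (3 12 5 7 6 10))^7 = (0 7 5 13)(1 11 10 6)(2 3 12)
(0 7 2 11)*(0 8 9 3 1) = (0 7 2 11 8 9 3 1) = [7, 0, 11, 1, 4, 5, 6, 2, 9, 3, 10, 8]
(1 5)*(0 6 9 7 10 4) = [6, 5, 2, 3, 0, 1, 9, 10, 8, 7, 4] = (0 6 9 7 10 4)(1 5)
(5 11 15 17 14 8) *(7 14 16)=[0, 1, 2, 3, 4, 11, 6, 14, 5, 9, 10, 15, 12, 13, 8, 17, 7, 16]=(5 11 15 17 16 7 14 8)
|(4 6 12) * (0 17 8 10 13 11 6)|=9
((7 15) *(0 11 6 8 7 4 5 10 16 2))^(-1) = ((0 11 6 8 7 15 4 5 10 16 2))^(-1) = (0 2 16 10 5 4 15 7 8 6 11)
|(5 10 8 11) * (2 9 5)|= |(2 9 5 10 8 11)|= 6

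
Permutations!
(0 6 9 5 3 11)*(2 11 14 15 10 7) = (0 6 9 5 3 14 15 10 7 2 11) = [6, 1, 11, 14, 4, 3, 9, 2, 8, 5, 7, 0, 12, 13, 15, 10]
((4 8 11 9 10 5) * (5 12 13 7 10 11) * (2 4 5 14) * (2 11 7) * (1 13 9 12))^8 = ((1 13 2 4 8 14 11 12 9 7 10))^8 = (1 9 14 2 10 12 8 13 7 11 4)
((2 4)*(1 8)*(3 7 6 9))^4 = ((1 8)(2 4)(3 7 6 9))^4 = (9)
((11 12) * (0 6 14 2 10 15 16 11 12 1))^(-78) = (0 2 16)(1 14 15)(6 10 11)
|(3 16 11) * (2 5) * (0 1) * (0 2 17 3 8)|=|(0 1 2 5 17 3 16 11 8)|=9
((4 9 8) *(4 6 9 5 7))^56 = (4 7 5)(6 8 9) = ((4 5 7)(6 9 8))^56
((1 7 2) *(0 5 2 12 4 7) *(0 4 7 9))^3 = (0 1)(2 9)(4 5)(7 12)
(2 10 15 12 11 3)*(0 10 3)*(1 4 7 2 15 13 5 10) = [1, 4, 3, 15, 7, 10, 6, 2, 8, 9, 13, 0, 11, 5, 14, 12] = (0 1 4 7 2 3 15 12 11)(5 10 13)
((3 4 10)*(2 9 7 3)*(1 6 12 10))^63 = ((1 6 12 10 2 9 7 3 4))^63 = (12)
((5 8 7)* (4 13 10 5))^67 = (4 13 10 5 8 7)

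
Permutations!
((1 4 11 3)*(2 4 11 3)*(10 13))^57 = (1 2 3 11 4)(10 13)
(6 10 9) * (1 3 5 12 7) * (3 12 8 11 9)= (1 12 7)(3 5 8 11 9 6 10)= [0, 12, 2, 5, 4, 8, 10, 1, 11, 6, 3, 9, 7]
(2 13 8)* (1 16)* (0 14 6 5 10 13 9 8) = (0 14 6 5 10 13)(1 16)(2 9 8) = [14, 16, 9, 3, 4, 10, 5, 7, 2, 8, 13, 11, 12, 0, 6, 15, 1]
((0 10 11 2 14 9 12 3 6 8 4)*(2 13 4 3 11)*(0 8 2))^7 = (0 10)(2 8 11 14 3 13 9 6 4 12)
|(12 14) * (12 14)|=|(14)|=1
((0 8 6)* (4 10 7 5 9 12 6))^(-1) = ((0 8 4 10 7 5 9 12 6))^(-1) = (0 6 12 9 5 7 10 4 8)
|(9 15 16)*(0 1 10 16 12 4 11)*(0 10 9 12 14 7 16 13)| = |(0 1 9 15 14 7 16 12 4 11 10 13)| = 12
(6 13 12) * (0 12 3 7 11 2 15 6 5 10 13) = (0 12 5 10 13 3 7 11 2 15 6) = [12, 1, 15, 7, 4, 10, 0, 11, 8, 9, 13, 2, 5, 3, 14, 6]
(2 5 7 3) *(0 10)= (0 10)(2 5 7 3)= [10, 1, 5, 2, 4, 7, 6, 3, 8, 9, 0]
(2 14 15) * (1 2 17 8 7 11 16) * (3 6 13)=[0, 2, 14, 6, 4, 5, 13, 11, 7, 9, 10, 16, 12, 3, 15, 17, 1, 8]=(1 2 14 15 17 8 7 11 16)(3 6 13)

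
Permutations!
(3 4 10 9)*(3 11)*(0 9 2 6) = (0 9 11 3 4 10 2 6) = [9, 1, 6, 4, 10, 5, 0, 7, 8, 11, 2, 3]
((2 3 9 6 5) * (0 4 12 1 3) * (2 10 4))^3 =((0 2)(1 3 9 6 5 10 4 12))^3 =(0 2)(1 6 4 3 5 12 9 10)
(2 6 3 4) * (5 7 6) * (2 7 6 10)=(2 5 6 3 4 7 10)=[0, 1, 5, 4, 7, 6, 3, 10, 8, 9, 2]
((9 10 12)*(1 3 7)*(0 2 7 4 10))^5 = (0 4 2 10 7 12 1 9 3)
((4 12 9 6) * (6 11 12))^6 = (12)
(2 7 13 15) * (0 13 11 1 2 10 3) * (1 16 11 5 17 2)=(0 13 15 10 3)(2 7 5 17)(11 16)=[13, 1, 7, 0, 4, 17, 6, 5, 8, 9, 3, 16, 12, 15, 14, 10, 11, 2]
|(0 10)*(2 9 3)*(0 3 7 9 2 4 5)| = 10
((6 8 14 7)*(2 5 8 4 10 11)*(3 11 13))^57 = ((2 5 8 14 7 6 4 10 13 3 11))^57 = (2 8 7 4 13 11 5 14 6 10 3)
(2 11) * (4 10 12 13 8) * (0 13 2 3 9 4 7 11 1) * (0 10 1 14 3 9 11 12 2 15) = [13, 10, 14, 11, 1, 5, 6, 12, 7, 4, 2, 9, 15, 8, 3, 0] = (0 13 8 7 12 15)(1 10 2 14 3 11 9 4)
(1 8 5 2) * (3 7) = [0, 8, 1, 7, 4, 2, 6, 3, 5] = (1 8 5 2)(3 7)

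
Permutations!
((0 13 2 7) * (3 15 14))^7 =((0 13 2 7)(3 15 14))^7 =(0 7 2 13)(3 15 14)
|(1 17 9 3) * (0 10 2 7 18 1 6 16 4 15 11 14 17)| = |(0 10 2 7 18 1)(3 6 16 4 15 11 14 17 9)| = 18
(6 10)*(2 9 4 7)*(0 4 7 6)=(0 4 6 10)(2 9 7)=[4, 1, 9, 3, 6, 5, 10, 2, 8, 7, 0]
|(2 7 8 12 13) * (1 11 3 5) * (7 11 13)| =6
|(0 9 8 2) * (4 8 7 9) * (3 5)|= |(0 4 8 2)(3 5)(7 9)|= 4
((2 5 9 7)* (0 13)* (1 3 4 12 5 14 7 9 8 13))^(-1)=(0 13 8 5 12 4 3 1)(2 7 14)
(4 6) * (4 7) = [0, 1, 2, 3, 6, 5, 7, 4] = (4 6 7)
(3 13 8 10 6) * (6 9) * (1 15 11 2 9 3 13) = (1 15 11 2 9 6 13 8 10 3) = [0, 15, 9, 1, 4, 5, 13, 7, 10, 6, 3, 2, 12, 8, 14, 11]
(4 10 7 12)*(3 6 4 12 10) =(12)(3 6 4)(7 10) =[0, 1, 2, 6, 3, 5, 4, 10, 8, 9, 7, 11, 12]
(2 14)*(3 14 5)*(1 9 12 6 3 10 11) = (1 9 12 6 3 14 2 5 10 11) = [0, 9, 5, 14, 4, 10, 3, 7, 8, 12, 11, 1, 6, 13, 2]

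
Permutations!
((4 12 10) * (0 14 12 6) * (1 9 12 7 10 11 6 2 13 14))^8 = ((0 1 9 12 11 6)(2 13 14 7 10 4))^8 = (0 9 11)(1 12 6)(2 14 10)(4 13 7)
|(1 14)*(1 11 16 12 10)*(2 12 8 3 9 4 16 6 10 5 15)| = |(1 14 11 6 10)(2 12 5 15)(3 9 4 16 8)| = 20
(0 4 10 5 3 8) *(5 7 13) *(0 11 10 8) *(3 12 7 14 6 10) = (0 4 8 11 3)(5 12 7 13)(6 10 14) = [4, 1, 2, 0, 8, 12, 10, 13, 11, 9, 14, 3, 7, 5, 6]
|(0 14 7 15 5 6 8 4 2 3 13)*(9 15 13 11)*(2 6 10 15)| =12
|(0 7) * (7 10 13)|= 4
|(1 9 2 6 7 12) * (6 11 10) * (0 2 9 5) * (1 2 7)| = |(0 7 12 2 11 10 6 1 5)| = 9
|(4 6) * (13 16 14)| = 6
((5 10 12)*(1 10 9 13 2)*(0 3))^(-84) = ((0 3)(1 10 12 5 9 13 2))^(-84) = (13)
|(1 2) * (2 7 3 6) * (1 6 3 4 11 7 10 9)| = 6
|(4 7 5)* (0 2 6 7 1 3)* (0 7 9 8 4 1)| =12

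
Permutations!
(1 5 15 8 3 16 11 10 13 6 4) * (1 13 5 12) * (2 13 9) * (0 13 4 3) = (0 13 6 3 16 11 10 5 15 8)(1 12)(2 4 9) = [13, 12, 4, 16, 9, 15, 3, 7, 0, 2, 5, 10, 1, 6, 14, 8, 11]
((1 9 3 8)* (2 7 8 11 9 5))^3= ((1 5 2 7 8)(3 11 9))^3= (11)(1 7 5 8 2)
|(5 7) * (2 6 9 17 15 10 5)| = |(2 6 9 17 15 10 5 7)| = 8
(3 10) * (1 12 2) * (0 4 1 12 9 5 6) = (0 4 1 9 5 6)(2 12)(3 10) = [4, 9, 12, 10, 1, 6, 0, 7, 8, 5, 3, 11, 2]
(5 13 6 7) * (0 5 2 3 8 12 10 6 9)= (0 5 13 9)(2 3 8 12 10 6 7)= [5, 1, 3, 8, 4, 13, 7, 2, 12, 0, 6, 11, 10, 9]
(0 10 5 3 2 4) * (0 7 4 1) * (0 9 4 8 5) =(0 10)(1 9 4 7 8 5 3 2) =[10, 9, 1, 2, 7, 3, 6, 8, 5, 4, 0]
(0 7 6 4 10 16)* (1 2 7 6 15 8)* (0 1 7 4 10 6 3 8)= [3, 2, 4, 8, 6, 5, 10, 15, 7, 9, 16, 11, 12, 13, 14, 0, 1]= (0 3 8 7 15)(1 2 4 6 10 16)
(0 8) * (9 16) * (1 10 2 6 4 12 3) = (0 8)(1 10 2 6 4 12 3)(9 16) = [8, 10, 6, 1, 12, 5, 4, 7, 0, 16, 2, 11, 3, 13, 14, 15, 9]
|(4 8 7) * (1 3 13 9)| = |(1 3 13 9)(4 8 7)| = 12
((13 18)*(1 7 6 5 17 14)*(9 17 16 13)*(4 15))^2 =((1 7 6 5 16 13 18 9 17 14)(4 15))^2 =(1 6 16 18 17)(5 13 9 14 7)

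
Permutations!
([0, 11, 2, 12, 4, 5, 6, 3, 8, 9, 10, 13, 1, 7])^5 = [0, 12, 2, 7, 4, 5, 6, 13, 8, 9, 10, 1, 3, 11]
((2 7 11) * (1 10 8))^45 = (11)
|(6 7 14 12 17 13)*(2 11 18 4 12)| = 10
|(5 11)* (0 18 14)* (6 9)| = 6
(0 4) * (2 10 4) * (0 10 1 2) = (1 2)(4 10) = [0, 2, 1, 3, 10, 5, 6, 7, 8, 9, 4]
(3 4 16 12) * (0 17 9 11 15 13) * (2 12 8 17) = (0 2 12 3 4 16 8 17 9 11 15 13) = [2, 1, 12, 4, 16, 5, 6, 7, 17, 11, 10, 15, 3, 0, 14, 13, 8, 9]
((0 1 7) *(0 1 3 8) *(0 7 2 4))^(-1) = ((0 3 8 7 1 2 4))^(-1) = (0 4 2 1 7 8 3)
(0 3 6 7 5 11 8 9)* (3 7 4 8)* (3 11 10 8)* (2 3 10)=[7, 1, 3, 6, 10, 2, 4, 5, 9, 0, 8, 11]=(11)(0 7 5 2 3 6 4 10 8 9)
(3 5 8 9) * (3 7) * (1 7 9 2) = [0, 7, 1, 5, 4, 8, 6, 3, 2, 9] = (9)(1 7 3 5 8 2)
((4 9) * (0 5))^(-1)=(0 5)(4 9)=((0 5)(4 9))^(-1)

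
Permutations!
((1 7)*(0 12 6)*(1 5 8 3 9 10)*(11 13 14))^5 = ((0 12 6)(1 7 5 8 3 9 10)(11 13 14))^5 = (0 6 12)(1 9 8 7 10 3 5)(11 14 13)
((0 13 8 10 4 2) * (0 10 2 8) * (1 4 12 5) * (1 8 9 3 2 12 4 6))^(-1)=((0 13)(1 6)(2 10 4 9 3)(5 8 12))^(-1)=(0 13)(1 6)(2 3 9 4 10)(5 12 8)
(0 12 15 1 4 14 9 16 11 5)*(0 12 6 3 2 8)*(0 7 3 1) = (0 6 1 4 14 9 16 11 5 12 15)(2 8 7 3) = [6, 4, 8, 2, 14, 12, 1, 3, 7, 16, 10, 5, 15, 13, 9, 0, 11]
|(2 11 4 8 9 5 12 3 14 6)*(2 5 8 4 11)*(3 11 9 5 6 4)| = 15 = |(3 14 4)(5 12 11 9 8)|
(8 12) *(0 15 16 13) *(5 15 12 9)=(0 12 8 9 5 15 16 13)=[12, 1, 2, 3, 4, 15, 6, 7, 9, 5, 10, 11, 8, 0, 14, 16, 13]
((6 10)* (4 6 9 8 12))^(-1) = ((4 6 10 9 8 12))^(-1) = (4 12 8 9 10 6)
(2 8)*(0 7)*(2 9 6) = (0 7)(2 8 9 6) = [7, 1, 8, 3, 4, 5, 2, 0, 9, 6]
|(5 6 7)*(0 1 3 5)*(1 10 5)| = 10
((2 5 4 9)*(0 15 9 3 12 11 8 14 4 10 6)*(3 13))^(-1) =((0 15 9 2 5 10 6)(3 12 11 8 14 4 13))^(-1) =(0 6 10 5 2 9 15)(3 13 4 14 8 11 12)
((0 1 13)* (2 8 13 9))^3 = (0 2)(1 8)(9 13)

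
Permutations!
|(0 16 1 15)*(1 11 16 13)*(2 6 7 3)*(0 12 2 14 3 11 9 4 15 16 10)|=26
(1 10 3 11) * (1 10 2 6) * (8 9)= (1 2 6)(3 11 10)(8 9)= [0, 2, 6, 11, 4, 5, 1, 7, 9, 8, 3, 10]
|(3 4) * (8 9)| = 2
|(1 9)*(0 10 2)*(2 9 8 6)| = 7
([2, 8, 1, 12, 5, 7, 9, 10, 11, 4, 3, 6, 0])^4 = [11, 9, 6, 1, 3, 12, 7, 0, 4, 10, 2, 5, 8]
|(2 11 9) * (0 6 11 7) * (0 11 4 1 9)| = 8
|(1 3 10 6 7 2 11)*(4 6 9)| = |(1 3 10 9 4 6 7 2 11)| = 9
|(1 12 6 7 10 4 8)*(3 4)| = 8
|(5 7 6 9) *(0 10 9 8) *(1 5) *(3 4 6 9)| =12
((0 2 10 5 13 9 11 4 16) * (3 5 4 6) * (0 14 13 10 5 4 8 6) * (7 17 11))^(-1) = (0 11 17 7 9 13 14 16 4 3 6 8 10 5 2)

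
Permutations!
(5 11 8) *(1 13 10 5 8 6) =(1 13 10 5 11 6) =[0, 13, 2, 3, 4, 11, 1, 7, 8, 9, 5, 6, 12, 10]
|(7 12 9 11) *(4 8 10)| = 12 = |(4 8 10)(7 12 9 11)|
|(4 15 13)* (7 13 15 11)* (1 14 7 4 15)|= |(1 14 7 13 15)(4 11)|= 10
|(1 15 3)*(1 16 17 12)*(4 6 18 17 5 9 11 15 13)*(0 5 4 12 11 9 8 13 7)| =|(0 5 8 13 12 1 7)(3 16 4 6 18 17 11 15)| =56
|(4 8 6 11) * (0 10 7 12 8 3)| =9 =|(0 10 7 12 8 6 11 4 3)|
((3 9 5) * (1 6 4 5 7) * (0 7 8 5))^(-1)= (0 4 6 1 7)(3 5 8 9)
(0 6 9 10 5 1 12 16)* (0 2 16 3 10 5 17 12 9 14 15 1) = [6, 9, 16, 10, 4, 0, 14, 7, 8, 5, 17, 11, 3, 13, 15, 1, 2, 12] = (0 6 14 15 1 9 5)(2 16)(3 10 17 12)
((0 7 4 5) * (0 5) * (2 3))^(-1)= ((0 7 4)(2 3))^(-1)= (0 4 7)(2 3)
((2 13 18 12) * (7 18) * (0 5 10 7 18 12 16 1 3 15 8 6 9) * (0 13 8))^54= ((0 5 10 7 12 2 8 6 9 13 18 16 1 3 15))^54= (0 13 7 1 8)(2 15 9 10 16)(3 6 5 18 12)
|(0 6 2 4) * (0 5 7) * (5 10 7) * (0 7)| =|(0 6 2 4 10)| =5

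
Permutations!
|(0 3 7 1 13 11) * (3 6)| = |(0 6 3 7 1 13 11)| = 7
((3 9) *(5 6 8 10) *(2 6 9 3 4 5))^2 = (2 8)(4 9 5)(6 10)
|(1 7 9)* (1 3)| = |(1 7 9 3)| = 4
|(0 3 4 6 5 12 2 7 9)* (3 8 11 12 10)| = |(0 8 11 12 2 7 9)(3 4 6 5 10)| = 35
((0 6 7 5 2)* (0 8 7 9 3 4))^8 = ((0 6 9 3 4)(2 8 7 5))^8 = (0 3 6 4 9)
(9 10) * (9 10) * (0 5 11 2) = (0 5 11 2) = [5, 1, 0, 3, 4, 11, 6, 7, 8, 9, 10, 2]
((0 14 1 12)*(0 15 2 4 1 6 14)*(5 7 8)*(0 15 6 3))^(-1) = ((0 15 2 4 1 12 6 14 3)(5 7 8))^(-1) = (0 3 14 6 12 1 4 2 15)(5 8 7)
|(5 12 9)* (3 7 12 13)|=|(3 7 12 9 5 13)|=6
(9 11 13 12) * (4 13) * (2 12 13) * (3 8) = (13)(2 12 9 11 4)(3 8) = [0, 1, 12, 8, 2, 5, 6, 7, 3, 11, 10, 4, 9, 13]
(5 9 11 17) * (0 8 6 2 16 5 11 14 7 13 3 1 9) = (0 8 6 2 16 5)(1 9 14 7 13 3)(11 17) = [8, 9, 16, 1, 4, 0, 2, 13, 6, 14, 10, 17, 12, 3, 7, 15, 5, 11]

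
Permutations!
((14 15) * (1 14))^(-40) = (1 15 14)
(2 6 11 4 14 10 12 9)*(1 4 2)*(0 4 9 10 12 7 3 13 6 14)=(0 4)(1 9)(2 14 12 10 7 3 13 6 11)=[4, 9, 14, 13, 0, 5, 11, 3, 8, 1, 7, 2, 10, 6, 12]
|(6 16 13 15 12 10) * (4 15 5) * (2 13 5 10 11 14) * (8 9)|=22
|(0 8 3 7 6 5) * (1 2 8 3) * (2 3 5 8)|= 10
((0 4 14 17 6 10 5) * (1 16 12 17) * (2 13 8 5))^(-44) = (0 10 1 8 17 4 2 16 5 6 14 13 12)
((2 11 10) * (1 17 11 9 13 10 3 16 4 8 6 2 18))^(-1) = ((1 17 11 3 16 4 8 6 2 9 13 10 18))^(-1) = (1 18 10 13 9 2 6 8 4 16 3 11 17)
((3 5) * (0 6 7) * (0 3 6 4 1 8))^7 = (0 8 1 4)(3 7 6 5)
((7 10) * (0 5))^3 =((0 5)(7 10))^3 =(0 5)(7 10)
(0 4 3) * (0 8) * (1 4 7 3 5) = (0 7 3 8)(1 4 5) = [7, 4, 2, 8, 5, 1, 6, 3, 0]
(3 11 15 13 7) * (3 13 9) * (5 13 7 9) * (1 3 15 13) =(1 3 11 13 9 15 5) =[0, 3, 2, 11, 4, 1, 6, 7, 8, 15, 10, 13, 12, 9, 14, 5]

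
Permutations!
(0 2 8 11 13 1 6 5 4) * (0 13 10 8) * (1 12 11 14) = (0 2)(1 6 5 4 13 12 11 10 8 14) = [2, 6, 0, 3, 13, 4, 5, 7, 14, 9, 8, 10, 11, 12, 1]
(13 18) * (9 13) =[0, 1, 2, 3, 4, 5, 6, 7, 8, 13, 10, 11, 12, 18, 14, 15, 16, 17, 9] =(9 13 18)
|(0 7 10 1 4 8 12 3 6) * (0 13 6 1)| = |(0 7 10)(1 4 8 12 3)(6 13)| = 30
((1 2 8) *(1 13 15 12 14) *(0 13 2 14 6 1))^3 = (0 12 14 15 1 13 6)(2 8)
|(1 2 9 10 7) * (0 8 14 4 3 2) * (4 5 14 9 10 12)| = |(0 8 9 12 4 3 2 10 7 1)(5 14)| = 10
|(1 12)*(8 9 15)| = 6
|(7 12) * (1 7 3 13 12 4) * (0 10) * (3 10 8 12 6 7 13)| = 20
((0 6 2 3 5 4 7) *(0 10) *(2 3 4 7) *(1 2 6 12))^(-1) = (0 10 7 5 3 6 4 2 1 12)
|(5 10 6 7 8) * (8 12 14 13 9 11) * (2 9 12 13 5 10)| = 11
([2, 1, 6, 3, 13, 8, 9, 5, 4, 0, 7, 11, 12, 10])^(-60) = (13)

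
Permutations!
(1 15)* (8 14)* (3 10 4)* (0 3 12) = (0 3 10 4 12)(1 15)(8 14) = [3, 15, 2, 10, 12, 5, 6, 7, 14, 9, 4, 11, 0, 13, 8, 1]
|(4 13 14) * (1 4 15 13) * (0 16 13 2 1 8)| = 9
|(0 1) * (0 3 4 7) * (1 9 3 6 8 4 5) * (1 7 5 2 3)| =|(0 9 1 6 8 4 5 7)(2 3)| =8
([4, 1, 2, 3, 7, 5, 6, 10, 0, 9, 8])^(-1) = (0 8 10 7 4)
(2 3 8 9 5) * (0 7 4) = (0 7 4)(2 3 8 9 5) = [7, 1, 3, 8, 0, 2, 6, 4, 9, 5]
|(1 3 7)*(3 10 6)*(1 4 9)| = 7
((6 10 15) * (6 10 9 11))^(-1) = ((6 9 11)(10 15))^(-1) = (6 11 9)(10 15)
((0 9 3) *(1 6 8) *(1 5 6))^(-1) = (0 3 9)(5 8 6)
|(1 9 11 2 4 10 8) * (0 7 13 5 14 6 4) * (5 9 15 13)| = |(0 7 5 14 6 4 10 8 1 15 13 9 11 2)| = 14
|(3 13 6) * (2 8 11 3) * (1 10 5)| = |(1 10 5)(2 8 11 3 13 6)| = 6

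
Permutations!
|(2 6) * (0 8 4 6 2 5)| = |(0 8 4 6 5)| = 5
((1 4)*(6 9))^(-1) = (1 4)(6 9)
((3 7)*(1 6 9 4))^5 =(1 6 9 4)(3 7)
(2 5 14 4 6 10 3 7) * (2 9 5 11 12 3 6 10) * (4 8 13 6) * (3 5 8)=[0, 1, 11, 7, 10, 14, 2, 9, 13, 8, 4, 12, 5, 6, 3]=(2 11 12 5 14 3 7 9 8 13 6)(4 10)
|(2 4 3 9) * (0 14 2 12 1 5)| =|(0 14 2 4 3 9 12 1 5)| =9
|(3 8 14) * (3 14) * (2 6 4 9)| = |(14)(2 6 4 9)(3 8)| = 4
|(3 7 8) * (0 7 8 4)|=|(0 7 4)(3 8)|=6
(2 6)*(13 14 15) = [0, 1, 6, 3, 4, 5, 2, 7, 8, 9, 10, 11, 12, 14, 15, 13] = (2 6)(13 14 15)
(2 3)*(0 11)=(0 11)(2 3)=[11, 1, 3, 2, 4, 5, 6, 7, 8, 9, 10, 0]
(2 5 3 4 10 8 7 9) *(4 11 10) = [0, 1, 5, 11, 4, 3, 6, 9, 7, 2, 8, 10] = (2 5 3 11 10 8 7 9)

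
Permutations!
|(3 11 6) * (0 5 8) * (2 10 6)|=|(0 5 8)(2 10 6 3 11)|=15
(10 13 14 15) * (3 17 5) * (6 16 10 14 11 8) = [0, 1, 2, 17, 4, 3, 16, 7, 6, 9, 13, 8, 12, 11, 15, 14, 10, 5] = (3 17 5)(6 16 10 13 11 8)(14 15)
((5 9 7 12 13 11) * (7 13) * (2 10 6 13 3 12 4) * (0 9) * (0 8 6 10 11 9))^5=(2 13 4 6 7 8 12 5 3 11 9)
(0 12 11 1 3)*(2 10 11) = (0 12 2 10 11 1 3) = [12, 3, 10, 0, 4, 5, 6, 7, 8, 9, 11, 1, 2]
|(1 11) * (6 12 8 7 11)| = |(1 6 12 8 7 11)| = 6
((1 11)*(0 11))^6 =((0 11 1))^6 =(11)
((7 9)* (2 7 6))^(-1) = ((2 7 9 6))^(-1) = (2 6 9 7)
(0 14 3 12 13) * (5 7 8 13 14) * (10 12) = (0 5 7 8 13)(3 10 12 14) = [5, 1, 2, 10, 4, 7, 6, 8, 13, 9, 12, 11, 14, 0, 3]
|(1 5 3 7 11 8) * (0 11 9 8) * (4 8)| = 14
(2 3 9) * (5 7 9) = [0, 1, 3, 5, 4, 7, 6, 9, 8, 2] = (2 3 5 7 9)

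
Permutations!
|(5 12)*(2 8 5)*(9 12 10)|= |(2 8 5 10 9 12)|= 6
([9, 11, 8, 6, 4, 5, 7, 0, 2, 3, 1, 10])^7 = [3, 11, 8, 7, 4, 5, 0, 9, 2, 6, 1, 10]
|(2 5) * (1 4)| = |(1 4)(2 5)| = 2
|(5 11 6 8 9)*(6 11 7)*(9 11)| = 6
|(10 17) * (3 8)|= |(3 8)(10 17)|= 2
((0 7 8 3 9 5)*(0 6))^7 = (9)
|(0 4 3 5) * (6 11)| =4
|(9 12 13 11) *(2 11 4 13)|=4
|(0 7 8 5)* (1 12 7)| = 6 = |(0 1 12 7 8 5)|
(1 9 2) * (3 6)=(1 9 2)(3 6)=[0, 9, 1, 6, 4, 5, 3, 7, 8, 2]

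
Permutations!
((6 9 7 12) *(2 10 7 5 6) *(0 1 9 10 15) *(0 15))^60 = (15)(0 7 5)(1 12 6)(2 10 9)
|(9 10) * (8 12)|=|(8 12)(9 10)|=2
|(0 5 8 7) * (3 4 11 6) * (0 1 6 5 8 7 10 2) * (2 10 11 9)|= 11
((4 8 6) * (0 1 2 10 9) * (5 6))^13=((0 1 2 10 9)(4 8 5 6))^13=(0 10 1 9 2)(4 8 5 6)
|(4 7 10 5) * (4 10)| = 2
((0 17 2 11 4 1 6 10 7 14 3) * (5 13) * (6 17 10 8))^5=((0 10 7 14 3)(1 17 2 11 4)(5 13)(6 8))^5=(17)(5 13)(6 8)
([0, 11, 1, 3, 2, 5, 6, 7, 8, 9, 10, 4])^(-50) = (1 4)(2 11)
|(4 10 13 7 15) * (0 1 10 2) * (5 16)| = |(0 1 10 13 7 15 4 2)(5 16)| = 8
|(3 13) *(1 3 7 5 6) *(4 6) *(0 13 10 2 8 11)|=|(0 13 7 5 4 6 1 3 10 2 8 11)|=12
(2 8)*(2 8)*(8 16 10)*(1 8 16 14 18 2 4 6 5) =(1 8 14 18 2 4 6 5)(10 16) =[0, 8, 4, 3, 6, 1, 5, 7, 14, 9, 16, 11, 12, 13, 18, 15, 10, 17, 2]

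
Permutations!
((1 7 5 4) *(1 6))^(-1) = ((1 7 5 4 6))^(-1) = (1 6 4 5 7)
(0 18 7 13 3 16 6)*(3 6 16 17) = (0 18 7 13 6)(3 17) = [18, 1, 2, 17, 4, 5, 0, 13, 8, 9, 10, 11, 12, 6, 14, 15, 16, 3, 7]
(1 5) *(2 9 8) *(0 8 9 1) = (9)(0 8 2 1 5) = [8, 5, 1, 3, 4, 0, 6, 7, 2, 9]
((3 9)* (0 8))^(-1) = ((0 8)(3 9))^(-1) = (0 8)(3 9)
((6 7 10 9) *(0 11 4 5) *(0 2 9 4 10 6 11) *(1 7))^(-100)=((1 7 6)(2 9 11 10 4 5))^(-100)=(1 6 7)(2 11 4)(5 9 10)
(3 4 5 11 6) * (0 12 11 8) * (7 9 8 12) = (0 7 9 8)(3 4 5 12 11 6) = [7, 1, 2, 4, 5, 12, 3, 9, 0, 8, 10, 6, 11]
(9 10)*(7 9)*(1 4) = (1 4)(7 9 10) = [0, 4, 2, 3, 1, 5, 6, 9, 8, 10, 7]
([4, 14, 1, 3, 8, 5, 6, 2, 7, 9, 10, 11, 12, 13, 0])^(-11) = (0 7 14 8 1 4 2)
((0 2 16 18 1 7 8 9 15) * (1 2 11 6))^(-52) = ((0 11 6 1 7 8 9 15)(2 16 18))^(-52) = (0 7)(1 15)(2 18 16)(6 9)(8 11)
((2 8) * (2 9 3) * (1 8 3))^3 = (9)(2 3)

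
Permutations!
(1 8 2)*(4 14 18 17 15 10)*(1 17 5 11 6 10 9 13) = (1 8 2 17 15 9 13)(4 14 18 5 11 6 10) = [0, 8, 17, 3, 14, 11, 10, 7, 2, 13, 4, 6, 12, 1, 18, 9, 16, 15, 5]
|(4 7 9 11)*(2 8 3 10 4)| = 8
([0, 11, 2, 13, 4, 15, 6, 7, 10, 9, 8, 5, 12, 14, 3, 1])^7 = [0, 15, 2, 13, 4, 11, 6, 7, 10, 9, 8, 1, 12, 14, 3, 5]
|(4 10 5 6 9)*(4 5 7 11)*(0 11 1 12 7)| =|(0 11 4 10)(1 12 7)(5 6 9)| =12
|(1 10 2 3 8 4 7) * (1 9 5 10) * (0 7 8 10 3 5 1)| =4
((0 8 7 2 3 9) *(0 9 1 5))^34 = ((9)(0 8 7 2 3 1 5))^34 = (9)(0 5 1 3 2 7 8)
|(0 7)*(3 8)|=2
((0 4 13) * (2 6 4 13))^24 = (13)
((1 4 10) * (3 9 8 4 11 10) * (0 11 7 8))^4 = (0 7 9 1 3 10 4 11 8)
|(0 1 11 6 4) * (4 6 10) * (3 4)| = 6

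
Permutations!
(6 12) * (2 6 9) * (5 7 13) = [0, 1, 6, 3, 4, 7, 12, 13, 8, 2, 10, 11, 9, 5] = (2 6 12 9)(5 7 13)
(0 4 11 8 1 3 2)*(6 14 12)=(0 4 11 8 1 3 2)(6 14 12)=[4, 3, 0, 2, 11, 5, 14, 7, 1, 9, 10, 8, 6, 13, 12]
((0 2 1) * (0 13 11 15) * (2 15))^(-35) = ((0 15)(1 13 11 2))^(-35) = (0 15)(1 13 11 2)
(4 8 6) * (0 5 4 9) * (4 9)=(0 5 9)(4 8 6)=[5, 1, 2, 3, 8, 9, 4, 7, 6, 0]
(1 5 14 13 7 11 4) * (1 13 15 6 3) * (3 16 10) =(1 5 14 15 6 16 10 3)(4 13 7 11) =[0, 5, 2, 1, 13, 14, 16, 11, 8, 9, 3, 4, 12, 7, 15, 6, 10]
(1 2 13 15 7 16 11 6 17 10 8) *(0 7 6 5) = (0 7 16 11 5)(1 2 13 15 6 17 10 8) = [7, 2, 13, 3, 4, 0, 17, 16, 1, 9, 8, 5, 12, 15, 14, 6, 11, 10]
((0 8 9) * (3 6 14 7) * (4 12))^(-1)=(0 9 8)(3 7 14 6)(4 12)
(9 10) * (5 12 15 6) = (5 12 15 6)(9 10) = [0, 1, 2, 3, 4, 12, 5, 7, 8, 10, 9, 11, 15, 13, 14, 6]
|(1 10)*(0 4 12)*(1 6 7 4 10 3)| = |(0 10 6 7 4 12)(1 3)| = 6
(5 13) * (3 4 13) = (3 4 13 5) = [0, 1, 2, 4, 13, 3, 6, 7, 8, 9, 10, 11, 12, 5]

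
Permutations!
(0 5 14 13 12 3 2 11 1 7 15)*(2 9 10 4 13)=(0 5 14 2 11 1 7 15)(3 9 10 4 13 12)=[5, 7, 11, 9, 13, 14, 6, 15, 8, 10, 4, 1, 3, 12, 2, 0]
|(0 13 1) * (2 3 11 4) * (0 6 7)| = 20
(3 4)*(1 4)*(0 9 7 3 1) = (0 9 7 3)(1 4) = [9, 4, 2, 0, 1, 5, 6, 3, 8, 7]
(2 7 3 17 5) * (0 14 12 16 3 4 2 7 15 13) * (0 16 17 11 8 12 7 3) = [14, 1, 15, 11, 2, 3, 6, 4, 12, 9, 10, 8, 17, 16, 7, 13, 0, 5] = (0 14 7 4 2 15 13 16)(3 11 8 12 17 5)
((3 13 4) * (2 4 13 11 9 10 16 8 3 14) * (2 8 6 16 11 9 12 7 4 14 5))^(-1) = (2 5 4 7 12 11 10 9 3 8 14)(6 16)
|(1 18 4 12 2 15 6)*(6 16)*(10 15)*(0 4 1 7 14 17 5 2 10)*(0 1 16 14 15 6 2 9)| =44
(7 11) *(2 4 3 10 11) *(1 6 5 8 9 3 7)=(1 6 5 8 9 3 10 11)(2 4 7)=[0, 6, 4, 10, 7, 8, 5, 2, 9, 3, 11, 1]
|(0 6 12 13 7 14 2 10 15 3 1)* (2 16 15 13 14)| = 8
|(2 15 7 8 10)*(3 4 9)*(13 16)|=30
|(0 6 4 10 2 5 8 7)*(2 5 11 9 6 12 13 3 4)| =36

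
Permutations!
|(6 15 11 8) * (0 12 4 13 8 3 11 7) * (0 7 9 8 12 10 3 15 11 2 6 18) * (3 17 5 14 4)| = 16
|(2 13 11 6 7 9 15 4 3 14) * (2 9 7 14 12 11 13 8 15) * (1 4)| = 11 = |(1 4 3 12 11 6 14 9 2 8 15)|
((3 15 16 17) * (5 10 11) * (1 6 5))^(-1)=(1 11 10 5 6)(3 17 16 15)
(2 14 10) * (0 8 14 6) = (0 8 14 10 2 6) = [8, 1, 6, 3, 4, 5, 0, 7, 14, 9, 2, 11, 12, 13, 10]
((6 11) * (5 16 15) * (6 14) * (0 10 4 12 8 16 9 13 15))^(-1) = (0 16 8 12 4 10)(5 15 13 9)(6 14 11)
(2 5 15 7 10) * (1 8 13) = (1 8 13)(2 5 15 7 10) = [0, 8, 5, 3, 4, 15, 6, 10, 13, 9, 2, 11, 12, 1, 14, 7]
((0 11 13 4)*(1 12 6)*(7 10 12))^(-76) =((0 11 13 4)(1 7 10 12 6))^(-76) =(13)(1 6 12 10 7)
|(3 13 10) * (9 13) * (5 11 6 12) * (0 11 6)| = |(0 11)(3 9 13 10)(5 6 12)| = 12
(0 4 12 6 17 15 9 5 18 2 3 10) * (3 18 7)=(0 4 12 6 17 15 9 5 7 3 10)(2 18)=[4, 1, 18, 10, 12, 7, 17, 3, 8, 5, 0, 11, 6, 13, 14, 9, 16, 15, 2]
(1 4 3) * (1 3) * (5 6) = (1 4)(5 6) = [0, 4, 2, 3, 1, 6, 5]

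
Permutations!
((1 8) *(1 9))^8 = ((1 8 9))^8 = (1 9 8)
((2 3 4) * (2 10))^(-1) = (2 10 4 3) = ((2 3 4 10))^(-1)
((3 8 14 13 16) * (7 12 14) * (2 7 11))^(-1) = ((2 7 12 14 13 16 3 8 11))^(-1) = (2 11 8 3 16 13 14 12 7)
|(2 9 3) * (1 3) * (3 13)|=|(1 13 3 2 9)|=5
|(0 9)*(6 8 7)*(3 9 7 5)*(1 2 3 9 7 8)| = |(0 8 5 9)(1 2 3 7 6)| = 20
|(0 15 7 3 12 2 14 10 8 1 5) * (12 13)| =12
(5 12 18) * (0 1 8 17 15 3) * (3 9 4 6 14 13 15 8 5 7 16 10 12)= (0 1 5 3)(4 6 14 13 15 9)(7 16 10 12 18)(8 17)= [1, 5, 2, 0, 6, 3, 14, 16, 17, 4, 12, 11, 18, 15, 13, 9, 10, 8, 7]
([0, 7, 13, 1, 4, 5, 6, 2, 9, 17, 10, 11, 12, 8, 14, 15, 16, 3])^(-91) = [0, 9, 3, 8, 4, 5, 6, 17, 7, 2, 10, 11, 12, 1, 14, 15, 16, 13]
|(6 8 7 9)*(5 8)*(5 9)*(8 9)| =5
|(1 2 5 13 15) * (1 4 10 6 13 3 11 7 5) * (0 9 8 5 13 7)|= |(0 9 8 5 3 11)(1 2)(4 10 6 7 13 15)|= 6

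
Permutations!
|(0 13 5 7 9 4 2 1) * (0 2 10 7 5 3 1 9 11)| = 10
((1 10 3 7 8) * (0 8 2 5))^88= ((0 8 1 10 3 7 2 5))^88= (10)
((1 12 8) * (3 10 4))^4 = (1 12 8)(3 10 4)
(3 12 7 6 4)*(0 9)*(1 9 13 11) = [13, 9, 2, 12, 3, 5, 4, 6, 8, 0, 10, 1, 7, 11] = (0 13 11 1 9)(3 12 7 6 4)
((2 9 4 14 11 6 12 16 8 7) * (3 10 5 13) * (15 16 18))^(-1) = (2 7 8 16 15 18 12 6 11 14 4 9)(3 13 5 10)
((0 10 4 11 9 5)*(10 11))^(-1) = (0 5 9 11)(4 10)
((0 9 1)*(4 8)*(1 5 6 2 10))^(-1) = ((0 9 5 6 2 10 1)(4 8))^(-1) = (0 1 10 2 6 5 9)(4 8)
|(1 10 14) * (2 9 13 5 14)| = |(1 10 2 9 13 5 14)| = 7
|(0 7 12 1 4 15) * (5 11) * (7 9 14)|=|(0 9 14 7 12 1 4 15)(5 11)|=8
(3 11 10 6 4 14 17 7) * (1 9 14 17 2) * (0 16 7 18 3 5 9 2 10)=[16, 2, 1, 11, 17, 9, 4, 5, 8, 14, 6, 0, 12, 13, 10, 15, 7, 18, 3]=(0 16 7 5 9 14 10 6 4 17 18 3 11)(1 2)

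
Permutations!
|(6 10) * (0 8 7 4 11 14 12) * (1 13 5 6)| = |(0 8 7 4 11 14 12)(1 13 5 6 10)| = 35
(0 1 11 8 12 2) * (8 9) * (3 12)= (0 1 11 9 8 3 12 2)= [1, 11, 0, 12, 4, 5, 6, 7, 3, 8, 10, 9, 2]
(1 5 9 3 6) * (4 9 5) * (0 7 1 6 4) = (0 7 1)(3 4 9) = [7, 0, 2, 4, 9, 5, 6, 1, 8, 3]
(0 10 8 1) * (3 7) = [10, 0, 2, 7, 4, 5, 6, 3, 1, 9, 8] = (0 10 8 1)(3 7)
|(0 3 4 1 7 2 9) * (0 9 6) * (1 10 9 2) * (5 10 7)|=|(0 3 4 7 1 5 10 9 2 6)|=10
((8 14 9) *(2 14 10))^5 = (14)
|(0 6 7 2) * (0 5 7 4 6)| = 6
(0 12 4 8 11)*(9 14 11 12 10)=(0 10 9 14 11)(4 8 12)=[10, 1, 2, 3, 8, 5, 6, 7, 12, 14, 9, 0, 4, 13, 11]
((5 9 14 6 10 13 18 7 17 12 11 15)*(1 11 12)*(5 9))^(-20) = ((1 11 15 9 14 6 10 13 18 7 17))^(-20) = (1 15 14 10 18 17 11 9 6 13 7)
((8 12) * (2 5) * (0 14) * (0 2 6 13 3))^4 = (0 6 14 13 2 3 5)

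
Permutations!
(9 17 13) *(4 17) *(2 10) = (2 10)(4 17 13 9) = [0, 1, 10, 3, 17, 5, 6, 7, 8, 4, 2, 11, 12, 9, 14, 15, 16, 13]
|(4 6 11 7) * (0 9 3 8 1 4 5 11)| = |(0 9 3 8 1 4 6)(5 11 7)| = 21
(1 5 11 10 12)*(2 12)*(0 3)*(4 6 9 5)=[3, 4, 12, 0, 6, 11, 9, 7, 8, 5, 2, 10, 1]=(0 3)(1 4 6 9 5 11 10 2 12)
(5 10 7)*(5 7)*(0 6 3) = (0 6 3)(5 10) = [6, 1, 2, 0, 4, 10, 3, 7, 8, 9, 5]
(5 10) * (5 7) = (5 10 7) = [0, 1, 2, 3, 4, 10, 6, 5, 8, 9, 7]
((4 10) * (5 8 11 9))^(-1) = ((4 10)(5 8 11 9))^(-1) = (4 10)(5 9 11 8)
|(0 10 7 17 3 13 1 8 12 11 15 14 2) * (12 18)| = 14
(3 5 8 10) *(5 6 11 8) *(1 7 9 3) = (1 7 9 3 6 11 8 10) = [0, 7, 2, 6, 4, 5, 11, 9, 10, 3, 1, 8]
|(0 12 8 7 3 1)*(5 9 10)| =6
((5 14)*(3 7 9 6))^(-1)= (3 6 9 7)(5 14)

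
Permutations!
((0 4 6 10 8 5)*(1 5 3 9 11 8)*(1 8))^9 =((0 4 6 10 8 3 9 11 1 5))^9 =(0 5 1 11 9 3 8 10 6 4)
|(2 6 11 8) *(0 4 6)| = |(0 4 6 11 8 2)| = 6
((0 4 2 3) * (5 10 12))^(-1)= ((0 4 2 3)(5 10 12))^(-1)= (0 3 2 4)(5 12 10)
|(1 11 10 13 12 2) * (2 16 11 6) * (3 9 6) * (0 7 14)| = |(0 7 14)(1 3 9 6 2)(10 13 12 16 11)| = 15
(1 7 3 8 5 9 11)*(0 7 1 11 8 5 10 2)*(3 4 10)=(11)(0 7 4 10 2)(3 5 9 8)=[7, 1, 0, 5, 10, 9, 6, 4, 3, 8, 2, 11]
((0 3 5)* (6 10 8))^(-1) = ((0 3 5)(6 10 8))^(-1) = (0 5 3)(6 8 10)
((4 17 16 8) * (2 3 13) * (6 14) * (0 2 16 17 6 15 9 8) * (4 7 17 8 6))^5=((0 2 3 13 16)(6 14 15 9)(7 17 8))^5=(6 14 15 9)(7 8 17)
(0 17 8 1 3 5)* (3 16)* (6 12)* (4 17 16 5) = [16, 5, 2, 4, 17, 0, 12, 7, 1, 9, 10, 11, 6, 13, 14, 15, 3, 8] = (0 16 3 4 17 8 1 5)(6 12)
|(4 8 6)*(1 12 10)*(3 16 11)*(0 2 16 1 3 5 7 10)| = |(0 2 16 11 5 7 10 3 1 12)(4 8 6)| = 30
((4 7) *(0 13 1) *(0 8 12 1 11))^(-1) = (0 11 13)(1 12 8)(4 7)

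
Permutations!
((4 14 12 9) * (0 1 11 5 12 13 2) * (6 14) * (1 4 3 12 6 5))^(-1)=((0 4 5 6 14 13 2)(1 11)(3 12 9))^(-1)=(0 2 13 14 6 5 4)(1 11)(3 9 12)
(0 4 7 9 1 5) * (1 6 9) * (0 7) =(0 4)(1 5 7)(6 9) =[4, 5, 2, 3, 0, 7, 9, 1, 8, 6]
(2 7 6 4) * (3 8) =[0, 1, 7, 8, 2, 5, 4, 6, 3] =(2 7 6 4)(3 8)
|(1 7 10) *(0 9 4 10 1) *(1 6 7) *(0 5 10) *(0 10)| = 10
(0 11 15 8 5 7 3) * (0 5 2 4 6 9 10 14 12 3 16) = (0 11 15 8 2 4 6 9 10 14 12 3 5 7 16) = [11, 1, 4, 5, 6, 7, 9, 16, 2, 10, 14, 15, 3, 13, 12, 8, 0]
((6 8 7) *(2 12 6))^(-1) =(2 7 8 6 12) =((2 12 6 8 7))^(-1)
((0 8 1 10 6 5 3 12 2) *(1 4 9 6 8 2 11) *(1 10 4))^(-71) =(0 2)(1 8 10 11 12 3 5 6 9 4)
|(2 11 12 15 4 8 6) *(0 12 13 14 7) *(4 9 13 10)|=|(0 12 15 9 13 14 7)(2 11 10 4 8 6)|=42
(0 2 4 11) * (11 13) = (0 2 4 13 11) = [2, 1, 4, 3, 13, 5, 6, 7, 8, 9, 10, 0, 12, 11]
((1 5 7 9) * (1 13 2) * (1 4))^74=((1 5 7 9 13 2 4))^74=(1 13 5 2 7 4 9)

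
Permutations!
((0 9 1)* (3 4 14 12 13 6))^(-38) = ((0 9 1)(3 4 14 12 13 6))^(-38) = (0 9 1)(3 13 14)(4 6 12)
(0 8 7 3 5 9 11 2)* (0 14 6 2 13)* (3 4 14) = (0 8 7 4 14 6 2 3 5 9 11 13) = [8, 1, 3, 5, 14, 9, 2, 4, 7, 11, 10, 13, 12, 0, 6]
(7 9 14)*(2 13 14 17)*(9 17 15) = (2 13 14 7 17)(9 15) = [0, 1, 13, 3, 4, 5, 6, 17, 8, 15, 10, 11, 12, 14, 7, 9, 16, 2]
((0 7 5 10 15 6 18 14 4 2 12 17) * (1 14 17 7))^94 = ((0 1 14 4 2 12 7 5 10 15 6 18 17))^94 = (0 4 7 15 17 14 12 10 18 1 2 5 6)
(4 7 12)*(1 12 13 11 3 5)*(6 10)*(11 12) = (1 11 3 5)(4 7 13 12)(6 10) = [0, 11, 2, 5, 7, 1, 10, 13, 8, 9, 6, 3, 4, 12]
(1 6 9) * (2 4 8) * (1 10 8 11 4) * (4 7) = [0, 6, 1, 3, 11, 5, 9, 4, 2, 10, 8, 7] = (1 6 9 10 8 2)(4 11 7)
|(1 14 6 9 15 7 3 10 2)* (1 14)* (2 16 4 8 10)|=28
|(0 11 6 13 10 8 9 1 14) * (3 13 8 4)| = |(0 11 6 8 9 1 14)(3 13 10 4)| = 28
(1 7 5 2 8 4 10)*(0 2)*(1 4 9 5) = [2, 7, 8, 3, 10, 0, 6, 1, 9, 5, 4] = (0 2 8 9 5)(1 7)(4 10)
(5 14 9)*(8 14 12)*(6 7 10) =(5 12 8 14 9)(6 7 10) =[0, 1, 2, 3, 4, 12, 7, 10, 14, 5, 6, 11, 8, 13, 9]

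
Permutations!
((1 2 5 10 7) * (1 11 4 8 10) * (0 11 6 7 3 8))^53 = ((0 11 4)(1 2 5)(3 8 10)(6 7))^53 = (0 4 11)(1 5 2)(3 10 8)(6 7)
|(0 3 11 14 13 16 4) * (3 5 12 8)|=10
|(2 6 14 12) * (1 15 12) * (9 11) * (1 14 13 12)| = |(1 15)(2 6 13 12)(9 11)| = 4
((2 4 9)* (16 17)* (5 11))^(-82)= ((2 4 9)(5 11)(16 17))^(-82)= (17)(2 9 4)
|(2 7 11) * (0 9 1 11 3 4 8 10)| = |(0 9 1 11 2 7 3 4 8 10)| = 10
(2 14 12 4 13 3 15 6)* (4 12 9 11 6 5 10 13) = (2 14 9 11 6)(3 15 5 10 13) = [0, 1, 14, 15, 4, 10, 2, 7, 8, 11, 13, 6, 12, 3, 9, 5]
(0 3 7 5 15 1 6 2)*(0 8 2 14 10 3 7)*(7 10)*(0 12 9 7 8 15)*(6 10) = (0 6 14 8 2 15 1 10 3 12 9 7 5) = [6, 10, 15, 12, 4, 0, 14, 5, 2, 7, 3, 11, 9, 13, 8, 1]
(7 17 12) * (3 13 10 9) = (3 13 10 9)(7 17 12) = [0, 1, 2, 13, 4, 5, 6, 17, 8, 3, 9, 11, 7, 10, 14, 15, 16, 12]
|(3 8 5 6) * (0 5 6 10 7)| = 12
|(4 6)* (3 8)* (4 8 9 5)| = 6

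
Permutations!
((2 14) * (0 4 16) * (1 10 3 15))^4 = ((0 4 16)(1 10 3 15)(2 14))^4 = (0 4 16)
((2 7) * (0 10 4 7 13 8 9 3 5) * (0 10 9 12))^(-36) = (0 13 4 3 12 2 10 9 8 7 5)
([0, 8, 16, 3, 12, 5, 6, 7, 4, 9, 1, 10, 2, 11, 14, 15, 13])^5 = [0, 16, 1, 3, 11, 5, 6, 7, 13, 9, 2, 12, 10, 4, 14, 15, 8]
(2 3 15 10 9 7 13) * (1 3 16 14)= [0, 3, 16, 15, 4, 5, 6, 13, 8, 7, 9, 11, 12, 2, 1, 10, 14]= (1 3 15 10 9 7 13 2 16 14)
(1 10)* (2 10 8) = (1 8 2 10) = [0, 8, 10, 3, 4, 5, 6, 7, 2, 9, 1]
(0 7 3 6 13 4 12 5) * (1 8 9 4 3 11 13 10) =(0 7 11 13 3 6 10 1 8 9 4 12 5) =[7, 8, 2, 6, 12, 0, 10, 11, 9, 4, 1, 13, 5, 3]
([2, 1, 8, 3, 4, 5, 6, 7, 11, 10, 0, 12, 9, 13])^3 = (13)(0 11 10 8 9 2 12)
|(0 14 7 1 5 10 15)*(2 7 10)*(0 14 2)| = 15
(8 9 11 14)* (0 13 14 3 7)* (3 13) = (0 3 7)(8 9 11 13 14) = [3, 1, 2, 7, 4, 5, 6, 0, 9, 11, 10, 13, 12, 14, 8]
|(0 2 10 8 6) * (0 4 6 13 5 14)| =14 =|(0 2 10 8 13 5 14)(4 6)|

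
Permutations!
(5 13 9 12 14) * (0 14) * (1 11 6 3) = (0 14 5 13 9 12)(1 11 6 3) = [14, 11, 2, 1, 4, 13, 3, 7, 8, 12, 10, 6, 0, 9, 5]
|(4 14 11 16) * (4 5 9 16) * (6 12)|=|(4 14 11)(5 9 16)(6 12)|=6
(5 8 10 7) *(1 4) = [0, 4, 2, 3, 1, 8, 6, 5, 10, 9, 7] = (1 4)(5 8 10 7)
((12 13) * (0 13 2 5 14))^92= (0 12 5)(2 14 13)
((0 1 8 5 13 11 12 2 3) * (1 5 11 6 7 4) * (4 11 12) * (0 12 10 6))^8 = (0 13 5)(1 8 10 6 7 11 4)(2 12 3)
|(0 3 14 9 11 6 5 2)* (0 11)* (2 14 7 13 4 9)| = 30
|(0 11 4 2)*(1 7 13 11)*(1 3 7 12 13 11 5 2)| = 10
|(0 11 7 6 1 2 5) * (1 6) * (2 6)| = |(0 11 7 1 6 2 5)| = 7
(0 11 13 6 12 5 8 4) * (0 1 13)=(0 11)(1 13 6 12 5 8 4)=[11, 13, 2, 3, 1, 8, 12, 7, 4, 9, 10, 0, 5, 6]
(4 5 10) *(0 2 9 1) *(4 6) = [2, 0, 9, 3, 5, 10, 4, 7, 8, 1, 6] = (0 2 9 1)(4 5 10 6)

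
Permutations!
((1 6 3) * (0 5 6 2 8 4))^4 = ((0 5 6 3 1 2 8 4))^4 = (0 1)(2 5)(3 4)(6 8)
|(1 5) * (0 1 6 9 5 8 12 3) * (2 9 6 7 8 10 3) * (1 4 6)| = 6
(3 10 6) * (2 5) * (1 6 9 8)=[0, 6, 5, 10, 4, 2, 3, 7, 1, 8, 9]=(1 6 3 10 9 8)(2 5)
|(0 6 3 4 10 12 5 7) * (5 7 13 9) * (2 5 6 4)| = 30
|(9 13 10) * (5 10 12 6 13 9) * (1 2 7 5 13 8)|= |(1 2 7 5 10 13 12 6 8)|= 9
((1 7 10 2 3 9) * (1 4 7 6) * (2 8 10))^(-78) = ((1 6)(2 3 9 4 7)(8 10))^(-78) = (10)(2 9 7 3 4)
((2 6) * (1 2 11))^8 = (11)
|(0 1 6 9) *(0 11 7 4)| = 7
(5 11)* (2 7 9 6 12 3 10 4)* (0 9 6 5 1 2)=(0 9 5 11 1 2 7 6 12 3 10 4)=[9, 2, 7, 10, 0, 11, 12, 6, 8, 5, 4, 1, 3]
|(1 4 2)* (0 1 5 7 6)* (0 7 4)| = 6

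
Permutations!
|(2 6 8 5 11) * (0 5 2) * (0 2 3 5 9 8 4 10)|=|(0 9 8 3 5 11 2 6 4 10)|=10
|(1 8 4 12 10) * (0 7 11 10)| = |(0 7 11 10 1 8 4 12)| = 8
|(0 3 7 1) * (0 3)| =3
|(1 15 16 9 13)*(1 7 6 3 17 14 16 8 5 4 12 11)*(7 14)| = 28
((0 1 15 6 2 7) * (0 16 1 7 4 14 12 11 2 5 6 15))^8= ((0 7 16 1)(2 4 14 12 11)(5 6))^8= (16)(2 12 4 11 14)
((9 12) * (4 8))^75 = (4 8)(9 12)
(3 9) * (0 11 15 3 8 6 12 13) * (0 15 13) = (0 11 13 15 3 9 8 6 12) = [11, 1, 2, 9, 4, 5, 12, 7, 6, 8, 10, 13, 0, 15, 14, 3]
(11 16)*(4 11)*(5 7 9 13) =(4 11 16)(5 7 9 13) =[0, 1, 2, 3, 11, 7, 6, 9, 8, 13, 10, 16, 12, 5, 14, 15, 4]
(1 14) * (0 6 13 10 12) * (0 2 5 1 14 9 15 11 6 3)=(0 3)(1 9 15 11 6 13 10 12 2 5)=[3, 9, 5, 0, 4, 1, 13, 7, 8, 15, 12, 6, 2, 10, 14, 11]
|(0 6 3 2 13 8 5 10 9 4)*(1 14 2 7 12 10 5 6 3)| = 42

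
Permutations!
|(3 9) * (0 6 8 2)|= 4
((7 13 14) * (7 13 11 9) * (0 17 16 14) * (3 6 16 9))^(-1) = ((0 17 9 7 11 3 6 16 14 13))^(-1) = (0 13 14 16 6 3 11 7 9 17)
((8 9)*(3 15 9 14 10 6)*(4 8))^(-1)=((3 15 9 4 8 14 10 6))^(-1)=(3 6 10 14 8 4 9 15)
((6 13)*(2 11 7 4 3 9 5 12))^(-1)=((2 11 7 4 3 9 5 12)(6 13))^(-1)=(2 12 5 9 3 4 7 11)(6 13)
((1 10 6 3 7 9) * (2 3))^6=(1 9 7 3 2 6 10)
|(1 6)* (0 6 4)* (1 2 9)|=|(0 6 2 9 1 4)|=6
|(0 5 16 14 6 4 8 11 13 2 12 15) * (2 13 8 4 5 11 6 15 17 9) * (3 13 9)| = |(0 11 8 6 5 16 14 15)(2 12 17 3 13 9)| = 24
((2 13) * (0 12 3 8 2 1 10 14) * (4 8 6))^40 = (0 13 6 14 2 3 10 8 12 1 4)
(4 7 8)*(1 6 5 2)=(1 6 5 2)(4 7 8)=[0, 6, 1, 3, 7, 2, 5, 8, 4]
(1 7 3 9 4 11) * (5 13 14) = (1 7 3 9 4 11)(5 13 14) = [0, 7, 2, 9, 11, 13, 6, 3, 8, 4, 10, 1, 12, 14, 5]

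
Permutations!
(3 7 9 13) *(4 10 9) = (3 7 4 10 9 13) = [0, 1, 2, 7, 10, 5, 6, 4, 8, 13, 9, 11, 12, 3]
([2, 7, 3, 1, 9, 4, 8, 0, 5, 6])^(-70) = (9)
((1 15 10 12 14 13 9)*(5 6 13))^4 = ((1 15 10 12 14 5 6 13 9))^4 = (1 14 9 12 13 10 6 15 5)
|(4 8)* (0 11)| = |(0 11)(4 8)| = 2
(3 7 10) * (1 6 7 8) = (1 6 7 10 3 8) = [0, 6, 2, 8, 4, 5, 7, 10, 1, 9, 3]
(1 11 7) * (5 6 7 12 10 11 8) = (1 8 5 6 7)(10 11 12) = [0, 8, 2, 3, 4, 6, 7, 1, 5, 9, 11, 12, 10]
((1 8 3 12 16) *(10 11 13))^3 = (1 12 8 16 3)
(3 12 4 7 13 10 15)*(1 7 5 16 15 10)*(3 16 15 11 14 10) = (1 7 13)(3 12 4 5 15 16 11 14 10) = [0, 7, 2, 12, 5, 15, 6, 13, 8, 9, 3, 14, 4, 1, 10, 16, 11]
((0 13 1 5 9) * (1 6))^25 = (0 13 6 1 5 9)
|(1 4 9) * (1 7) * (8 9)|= |(1 4 8 9 7)|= 5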